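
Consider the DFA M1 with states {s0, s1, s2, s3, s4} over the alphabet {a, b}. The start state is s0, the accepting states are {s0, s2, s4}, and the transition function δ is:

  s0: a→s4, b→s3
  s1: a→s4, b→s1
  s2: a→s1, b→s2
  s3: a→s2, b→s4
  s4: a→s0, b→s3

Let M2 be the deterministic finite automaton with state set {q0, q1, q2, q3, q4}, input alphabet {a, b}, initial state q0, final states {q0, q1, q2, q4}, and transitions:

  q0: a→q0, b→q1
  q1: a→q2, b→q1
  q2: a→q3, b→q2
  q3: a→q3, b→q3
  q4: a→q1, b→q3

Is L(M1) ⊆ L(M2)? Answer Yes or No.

No

The string baaa is in L(M1) but not in L(M2).
So L(M1) ⊄ L(M2).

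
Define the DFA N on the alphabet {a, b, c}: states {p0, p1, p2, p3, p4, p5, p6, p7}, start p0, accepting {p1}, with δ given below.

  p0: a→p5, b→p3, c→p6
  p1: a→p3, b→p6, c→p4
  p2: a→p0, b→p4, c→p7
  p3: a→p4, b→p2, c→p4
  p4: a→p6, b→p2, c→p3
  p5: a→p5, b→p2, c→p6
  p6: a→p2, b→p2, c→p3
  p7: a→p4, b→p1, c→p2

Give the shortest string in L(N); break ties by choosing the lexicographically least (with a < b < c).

A breadth-first search from p0 reaches an accepting state first via the path p0 → p5 → p2 → p7 → p1 on input abcb.
No string of length < 4 is accepted (BFS exhausts all shorter strings without reaching an accepting state), and abcb is the lexicographically least accepting string of length 4.

abcb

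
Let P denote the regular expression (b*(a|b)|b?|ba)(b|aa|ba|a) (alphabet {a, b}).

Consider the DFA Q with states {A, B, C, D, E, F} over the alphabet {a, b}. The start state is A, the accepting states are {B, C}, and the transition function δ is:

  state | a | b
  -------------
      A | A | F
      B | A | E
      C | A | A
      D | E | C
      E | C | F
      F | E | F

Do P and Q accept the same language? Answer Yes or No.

No

The string a is accepted by P but rejected by Q.
So L(P) ≠ L(Q).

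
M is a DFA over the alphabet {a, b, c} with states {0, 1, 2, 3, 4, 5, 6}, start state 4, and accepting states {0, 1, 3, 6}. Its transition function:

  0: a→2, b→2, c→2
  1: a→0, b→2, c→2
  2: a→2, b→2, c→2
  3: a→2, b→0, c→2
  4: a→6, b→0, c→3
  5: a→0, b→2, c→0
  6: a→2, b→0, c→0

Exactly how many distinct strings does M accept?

The useful subgraph on states {0, 3, 4, 6} is acyclic, so L(M) is finite; the longest accepting path visits 3 useful states, giving maximum string length 2.
Counting accepting paths from 4 by length: 3 of length 1, 3 of length 2. Total 6.

6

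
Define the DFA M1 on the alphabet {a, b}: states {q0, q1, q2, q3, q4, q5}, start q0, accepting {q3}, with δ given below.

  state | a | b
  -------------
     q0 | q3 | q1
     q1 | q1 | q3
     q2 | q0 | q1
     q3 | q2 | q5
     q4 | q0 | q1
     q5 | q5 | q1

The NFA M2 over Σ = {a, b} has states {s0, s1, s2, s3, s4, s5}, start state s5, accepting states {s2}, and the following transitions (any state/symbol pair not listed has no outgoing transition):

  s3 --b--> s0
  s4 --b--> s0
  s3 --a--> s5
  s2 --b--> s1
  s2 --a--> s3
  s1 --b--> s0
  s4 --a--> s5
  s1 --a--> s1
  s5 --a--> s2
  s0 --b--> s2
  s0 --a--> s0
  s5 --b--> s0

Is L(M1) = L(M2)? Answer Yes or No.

Yes

Exploring the product automaton M1 × M2 from the start pair (q0, s5), following both machines on each input symbol, reaches 5 state pairs: (q0, s5), (q3, s2), (q1, s0), (q2, s3), (q5, s1).
M1 accepts in {q3} and M2 accepts in {s2}. In every reachable pair the two components are either both accepting — (q3, s2) — or both non-accepting, so no string is accepted by exactly one of the machines: L(M1) \ L(M2) and L(M2) \ L(M1) are both empty.
Hence every string is accepted by M1 iff it is accepted by M2, and the two languages coincide.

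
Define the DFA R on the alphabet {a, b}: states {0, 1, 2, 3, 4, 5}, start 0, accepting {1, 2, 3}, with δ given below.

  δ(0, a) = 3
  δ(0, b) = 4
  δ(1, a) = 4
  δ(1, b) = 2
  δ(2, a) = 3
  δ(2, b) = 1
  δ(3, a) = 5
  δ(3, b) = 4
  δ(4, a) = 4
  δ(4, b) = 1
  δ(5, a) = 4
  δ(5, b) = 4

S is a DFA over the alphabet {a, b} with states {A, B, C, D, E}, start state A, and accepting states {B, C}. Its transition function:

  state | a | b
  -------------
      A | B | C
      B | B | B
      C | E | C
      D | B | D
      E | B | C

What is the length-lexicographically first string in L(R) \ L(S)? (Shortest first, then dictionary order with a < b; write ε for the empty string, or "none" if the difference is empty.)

The string bbba is accepted by R but not by S.
No shorter string lies in the difference, and bbba is the lexicographically first length-4 string in L(R) \ L(S).

bbba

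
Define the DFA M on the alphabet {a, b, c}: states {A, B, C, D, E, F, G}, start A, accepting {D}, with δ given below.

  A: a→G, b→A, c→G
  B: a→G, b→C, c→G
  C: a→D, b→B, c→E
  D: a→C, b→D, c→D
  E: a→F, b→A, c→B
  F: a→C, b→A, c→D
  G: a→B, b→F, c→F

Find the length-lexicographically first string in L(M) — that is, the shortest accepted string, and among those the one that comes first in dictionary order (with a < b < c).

A breadth-first search from A reaches an accepting state first via the path A → G → F → D on input abc.
No string of length < 3 is accepted (BFS exhausts all shorter strings without reaching an accepting state), and abc is the lexicographically least accepting string of length 3.

abc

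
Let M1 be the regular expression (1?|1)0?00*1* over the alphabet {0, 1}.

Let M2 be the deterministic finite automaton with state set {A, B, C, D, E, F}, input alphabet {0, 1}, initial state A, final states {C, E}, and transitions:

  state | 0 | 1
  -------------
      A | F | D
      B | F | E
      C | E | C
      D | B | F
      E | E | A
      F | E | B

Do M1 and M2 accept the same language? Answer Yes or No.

The string 0 is accepted by M1 but rejected by M2.
So L(M1) ≠ L(M2).

No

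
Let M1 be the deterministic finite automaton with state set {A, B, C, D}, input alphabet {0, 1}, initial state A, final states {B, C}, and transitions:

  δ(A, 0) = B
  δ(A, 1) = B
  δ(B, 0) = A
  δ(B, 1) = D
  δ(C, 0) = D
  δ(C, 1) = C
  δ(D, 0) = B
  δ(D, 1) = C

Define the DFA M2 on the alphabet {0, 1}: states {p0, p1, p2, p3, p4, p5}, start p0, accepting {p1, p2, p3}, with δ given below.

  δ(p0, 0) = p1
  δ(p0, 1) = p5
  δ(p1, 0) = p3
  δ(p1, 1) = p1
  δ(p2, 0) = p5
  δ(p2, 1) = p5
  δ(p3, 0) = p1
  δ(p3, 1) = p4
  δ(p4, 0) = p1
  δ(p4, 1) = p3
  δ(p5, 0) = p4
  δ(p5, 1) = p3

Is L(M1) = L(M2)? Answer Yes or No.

No

The string 1 is accepted by M1 but rejected by M2.
So L(M1) ≠ L(M2).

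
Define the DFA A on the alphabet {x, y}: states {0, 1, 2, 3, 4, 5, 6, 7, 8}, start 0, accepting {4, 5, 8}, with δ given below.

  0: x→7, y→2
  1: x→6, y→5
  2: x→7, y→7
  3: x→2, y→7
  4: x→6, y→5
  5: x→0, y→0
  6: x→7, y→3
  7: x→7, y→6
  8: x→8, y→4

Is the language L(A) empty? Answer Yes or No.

The states reachable from the start state are {0, 2, 3, 6, 7}.
None of the accepting states {4, 5, 8} is reachable, so no string is accepted and L(A) = ∅.

Yes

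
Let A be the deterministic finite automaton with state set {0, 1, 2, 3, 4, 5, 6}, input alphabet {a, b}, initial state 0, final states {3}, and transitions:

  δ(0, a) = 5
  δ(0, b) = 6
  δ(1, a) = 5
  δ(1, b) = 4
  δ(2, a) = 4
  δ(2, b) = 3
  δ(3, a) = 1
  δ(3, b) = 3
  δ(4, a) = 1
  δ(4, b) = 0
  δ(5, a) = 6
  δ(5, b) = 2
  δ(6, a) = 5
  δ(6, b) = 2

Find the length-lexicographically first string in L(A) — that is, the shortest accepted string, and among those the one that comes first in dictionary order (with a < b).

A breadth-first search from 0 reaches an accepting state first via the path 0 → 5 → 2 → 3 on input abb.
No string of length < 3 is accepted (BFS exhausts all shorter strings without reaching an accepting state), and abb is the lexicographically least accepting string of length 3.

abb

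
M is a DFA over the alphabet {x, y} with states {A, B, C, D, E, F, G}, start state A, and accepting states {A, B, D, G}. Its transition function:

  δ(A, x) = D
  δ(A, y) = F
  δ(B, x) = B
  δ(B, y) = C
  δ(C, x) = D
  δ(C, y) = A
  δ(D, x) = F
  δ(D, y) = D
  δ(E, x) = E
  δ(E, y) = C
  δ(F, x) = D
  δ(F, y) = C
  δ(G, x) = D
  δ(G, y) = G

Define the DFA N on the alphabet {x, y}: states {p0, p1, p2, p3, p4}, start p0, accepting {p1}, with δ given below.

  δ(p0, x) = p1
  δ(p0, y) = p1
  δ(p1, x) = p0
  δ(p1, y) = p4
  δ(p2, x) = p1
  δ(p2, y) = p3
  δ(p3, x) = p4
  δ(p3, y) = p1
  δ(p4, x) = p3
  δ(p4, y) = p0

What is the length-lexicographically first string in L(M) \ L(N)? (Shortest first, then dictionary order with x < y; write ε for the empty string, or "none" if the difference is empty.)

ε

The empty string ε is accepted by M but not by N.
Since ε is the unique shortest string, it is the required witness.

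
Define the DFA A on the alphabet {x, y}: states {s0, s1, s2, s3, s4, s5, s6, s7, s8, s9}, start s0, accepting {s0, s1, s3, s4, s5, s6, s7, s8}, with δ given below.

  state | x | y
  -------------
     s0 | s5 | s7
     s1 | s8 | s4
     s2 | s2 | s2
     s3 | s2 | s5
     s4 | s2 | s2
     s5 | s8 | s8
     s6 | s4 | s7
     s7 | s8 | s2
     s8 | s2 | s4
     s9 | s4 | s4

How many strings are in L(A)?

The useful subgraph on states {s0, s4, s5, s7, s8} is acyclic, so L(A) is finite; the longest accepting path visits 4 useful states, giving maximum string length 3.
Counting accepting paths from s0 by length: 1 of length 0, 2 of length 1, 3 of length 2, 3 of length 3. Total 9.

9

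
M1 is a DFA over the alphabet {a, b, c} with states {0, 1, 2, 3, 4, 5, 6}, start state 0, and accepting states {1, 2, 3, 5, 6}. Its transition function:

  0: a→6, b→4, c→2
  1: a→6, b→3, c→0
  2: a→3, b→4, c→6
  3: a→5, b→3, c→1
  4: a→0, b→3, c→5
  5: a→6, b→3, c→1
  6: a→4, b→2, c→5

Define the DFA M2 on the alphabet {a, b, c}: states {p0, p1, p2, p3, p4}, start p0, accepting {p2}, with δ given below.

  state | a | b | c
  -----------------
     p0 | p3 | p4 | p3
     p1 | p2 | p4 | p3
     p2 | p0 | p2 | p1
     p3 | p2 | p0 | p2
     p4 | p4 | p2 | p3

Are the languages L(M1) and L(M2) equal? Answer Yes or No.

The string a is accepted by M1 but rejected by M2.
So L(M1) ≠ L(M2).

No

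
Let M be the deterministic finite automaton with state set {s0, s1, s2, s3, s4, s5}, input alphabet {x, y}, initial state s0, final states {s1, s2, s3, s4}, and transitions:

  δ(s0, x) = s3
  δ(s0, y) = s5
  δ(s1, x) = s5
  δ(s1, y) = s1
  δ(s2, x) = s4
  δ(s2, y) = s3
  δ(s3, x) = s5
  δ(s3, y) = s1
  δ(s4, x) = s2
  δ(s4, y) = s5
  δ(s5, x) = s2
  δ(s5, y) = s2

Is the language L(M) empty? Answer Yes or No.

No

The string x is accepted: the run s0 → s3 ends in the accepting state s3.
Since at least one string is accepted, L(M) is not empty.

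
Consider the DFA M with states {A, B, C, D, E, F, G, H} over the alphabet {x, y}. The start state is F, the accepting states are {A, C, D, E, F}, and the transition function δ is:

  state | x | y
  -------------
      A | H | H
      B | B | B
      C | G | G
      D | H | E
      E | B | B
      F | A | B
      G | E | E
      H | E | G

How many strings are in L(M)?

8

The useful subgraph on states {A, E, F, G, H} is acyclic, so L(M) is finite; the longest accepting path visits 5 useful states, giving maximum string length 4.
Counting accepting paths from F by length: 1 of length 0, 1 of length 1, 2 of length 3, 4 of length 4. Total 8.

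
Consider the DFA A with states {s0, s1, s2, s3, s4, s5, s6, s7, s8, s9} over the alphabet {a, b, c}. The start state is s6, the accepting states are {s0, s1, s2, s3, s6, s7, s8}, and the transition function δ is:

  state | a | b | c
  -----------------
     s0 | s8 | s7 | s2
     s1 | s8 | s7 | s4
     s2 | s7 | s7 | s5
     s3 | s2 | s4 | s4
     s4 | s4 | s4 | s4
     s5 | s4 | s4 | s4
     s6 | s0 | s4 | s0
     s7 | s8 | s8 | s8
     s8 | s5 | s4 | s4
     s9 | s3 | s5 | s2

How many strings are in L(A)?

31

The useful subgraph on states {s0, s2, s6, s7, s8} is acyclic, so L(A) is finite; the longest accepting path visits 5 useful states, giving maximum string length 4.
Counting accepting paths from s6 by length: 1 of length 0, 2 of length 1, 6 of length 2, 10 of length 3, 12 of length 4. Total 31.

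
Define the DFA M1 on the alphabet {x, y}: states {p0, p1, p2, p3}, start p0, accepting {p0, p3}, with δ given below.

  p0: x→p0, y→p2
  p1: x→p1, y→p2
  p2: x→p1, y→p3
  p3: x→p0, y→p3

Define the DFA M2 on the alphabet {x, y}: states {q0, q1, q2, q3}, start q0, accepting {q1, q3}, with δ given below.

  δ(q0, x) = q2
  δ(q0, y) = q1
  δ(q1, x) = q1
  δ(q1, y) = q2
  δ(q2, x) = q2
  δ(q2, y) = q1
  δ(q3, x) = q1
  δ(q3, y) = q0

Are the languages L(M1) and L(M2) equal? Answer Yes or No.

No

The empty string ε is accepted by M1 but rejected by M2.
So L(M1) ≠ L(M2).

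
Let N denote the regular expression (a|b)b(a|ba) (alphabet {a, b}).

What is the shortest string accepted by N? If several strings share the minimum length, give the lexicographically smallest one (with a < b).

aba

By inspection of the expression, no string of length less than 3 matches, and aba is the lexicographically first match of length 3.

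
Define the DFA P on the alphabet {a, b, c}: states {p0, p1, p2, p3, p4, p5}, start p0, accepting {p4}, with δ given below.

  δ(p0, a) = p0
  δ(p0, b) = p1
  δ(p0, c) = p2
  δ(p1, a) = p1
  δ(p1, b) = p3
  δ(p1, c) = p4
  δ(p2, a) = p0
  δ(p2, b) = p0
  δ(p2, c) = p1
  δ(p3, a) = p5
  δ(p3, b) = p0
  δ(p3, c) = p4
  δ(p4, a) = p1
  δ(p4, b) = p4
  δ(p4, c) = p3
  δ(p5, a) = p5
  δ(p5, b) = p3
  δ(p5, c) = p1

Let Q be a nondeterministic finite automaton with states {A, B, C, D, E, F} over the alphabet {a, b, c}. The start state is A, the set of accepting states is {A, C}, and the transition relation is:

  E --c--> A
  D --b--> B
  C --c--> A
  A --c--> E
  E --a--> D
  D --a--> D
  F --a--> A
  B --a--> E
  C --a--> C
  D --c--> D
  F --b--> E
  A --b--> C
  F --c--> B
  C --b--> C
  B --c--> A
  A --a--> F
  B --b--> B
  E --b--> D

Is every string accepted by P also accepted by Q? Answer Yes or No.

No

The string ccc is in L(P) but not in L(Q).
So L(P) ⊄ L(Q).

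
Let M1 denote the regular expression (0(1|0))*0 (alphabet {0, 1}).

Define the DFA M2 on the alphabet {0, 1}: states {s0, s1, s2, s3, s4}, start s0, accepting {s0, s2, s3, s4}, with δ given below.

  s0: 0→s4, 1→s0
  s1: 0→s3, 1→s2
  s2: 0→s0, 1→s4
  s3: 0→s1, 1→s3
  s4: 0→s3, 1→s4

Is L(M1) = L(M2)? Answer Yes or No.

The string 000 is accepted by M1 but rejected by M2.
So L(M1) ≠ L(M2).

No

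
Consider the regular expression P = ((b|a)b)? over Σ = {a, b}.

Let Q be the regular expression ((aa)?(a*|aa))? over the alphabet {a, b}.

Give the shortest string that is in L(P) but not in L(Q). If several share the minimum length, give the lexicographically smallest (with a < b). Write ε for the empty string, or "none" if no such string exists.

The string ab is accepted by P but not by Q.
No shorter string lies in the difference, and ab is the lexicographically first length-2 string in L(P) \ L(Q).

ab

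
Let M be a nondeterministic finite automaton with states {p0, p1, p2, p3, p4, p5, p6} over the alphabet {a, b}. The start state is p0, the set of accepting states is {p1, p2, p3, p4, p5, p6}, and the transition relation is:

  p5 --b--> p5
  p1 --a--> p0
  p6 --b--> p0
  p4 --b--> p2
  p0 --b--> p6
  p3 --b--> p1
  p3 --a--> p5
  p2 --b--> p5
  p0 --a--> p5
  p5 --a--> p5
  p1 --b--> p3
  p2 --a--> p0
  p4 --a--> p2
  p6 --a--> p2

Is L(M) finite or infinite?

State p5 is reachable from the start and can reach an accepting state, and it lies on the cycle p5 → p5.
Traversing that cycle any number of times yields accepted strings of unbounded length, so the language is infinite.

infinite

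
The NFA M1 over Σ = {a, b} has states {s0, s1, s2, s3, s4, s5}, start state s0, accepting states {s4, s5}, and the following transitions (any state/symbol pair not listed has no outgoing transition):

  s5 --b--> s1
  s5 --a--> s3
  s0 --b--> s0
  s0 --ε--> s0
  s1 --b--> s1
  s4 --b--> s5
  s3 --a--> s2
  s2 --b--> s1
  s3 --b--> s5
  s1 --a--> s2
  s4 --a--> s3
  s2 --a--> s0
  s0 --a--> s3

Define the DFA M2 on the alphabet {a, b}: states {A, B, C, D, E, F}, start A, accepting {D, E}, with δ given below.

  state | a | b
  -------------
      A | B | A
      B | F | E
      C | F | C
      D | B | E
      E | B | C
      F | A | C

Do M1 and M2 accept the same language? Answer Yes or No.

Yes

Exploring the product automaton M1 × M2 from the start pair (s0, A), following both machines on each input symbol, reaches 5 state pairs: (s0, A), (s3, B), (s2, F), (s5, E), (s1, C).
M1 accepts in {s4, s5} and M2 accepts in {D, E}. In every reachable pair the two components are either both accepting — (s5, E) — or both non-accepting, so no string is accepted by exactly one of the machines: L(M1) \ L(M2) and L(M2) \ L(M1) are both empty.
Hence every string is accepted by M1 iff it is accepted by M2, and the two languages coincide.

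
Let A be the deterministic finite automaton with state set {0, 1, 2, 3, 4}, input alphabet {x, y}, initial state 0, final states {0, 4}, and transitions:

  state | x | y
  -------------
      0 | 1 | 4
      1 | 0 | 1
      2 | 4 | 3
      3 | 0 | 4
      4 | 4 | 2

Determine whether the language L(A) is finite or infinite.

infinite

State 0 is reachable from the start and can reach an accepting state, and it lies on the cycle 0 → 1 → 0.
Traversing that cycle any number of times yields accepted strings of unbounded length, so the language is infinite.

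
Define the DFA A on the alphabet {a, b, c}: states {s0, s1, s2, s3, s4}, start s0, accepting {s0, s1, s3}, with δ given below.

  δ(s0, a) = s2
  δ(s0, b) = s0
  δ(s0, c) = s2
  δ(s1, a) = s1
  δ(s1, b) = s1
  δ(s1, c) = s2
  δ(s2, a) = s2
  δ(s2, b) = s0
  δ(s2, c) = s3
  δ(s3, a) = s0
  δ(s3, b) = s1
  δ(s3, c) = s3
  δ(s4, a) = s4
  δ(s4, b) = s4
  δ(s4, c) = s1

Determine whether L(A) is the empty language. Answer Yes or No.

The empty string ε is accepted: the run s0 ends in the accepting state s0.
Since at least one string is accepted, L(A) is not empty.

No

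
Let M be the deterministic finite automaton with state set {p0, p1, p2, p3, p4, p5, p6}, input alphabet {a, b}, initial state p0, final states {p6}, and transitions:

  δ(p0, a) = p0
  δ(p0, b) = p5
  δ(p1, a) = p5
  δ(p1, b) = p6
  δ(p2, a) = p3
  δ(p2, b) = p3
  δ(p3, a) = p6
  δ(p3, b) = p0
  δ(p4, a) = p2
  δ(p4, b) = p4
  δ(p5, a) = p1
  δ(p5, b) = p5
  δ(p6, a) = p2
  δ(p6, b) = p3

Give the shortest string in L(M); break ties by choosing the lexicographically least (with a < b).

bab

A breadth-first search from p0 reaches an accepting state first via the path p0 → p5 → p1 → p6 on input bab.
No string of length < 3 is accepted (BFS exhausts all shorter strings without reaching an accepting state), and bab is the lexicographically least accepting string of length 3.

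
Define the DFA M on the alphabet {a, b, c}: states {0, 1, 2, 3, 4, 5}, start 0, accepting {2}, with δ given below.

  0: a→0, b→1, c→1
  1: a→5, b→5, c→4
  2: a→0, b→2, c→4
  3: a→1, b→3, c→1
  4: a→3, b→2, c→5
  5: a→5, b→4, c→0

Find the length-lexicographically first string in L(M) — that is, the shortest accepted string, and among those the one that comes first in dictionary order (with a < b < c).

A breadth-first search from 0 reaches an accepting state first via the path 0 → 1 → 4 → 2 on input bcb.
No string of length < 3 is accepted (BFS exhausts all shorter strings without reaching an accepting state), and bcb is the lexicographically least accepting string of length 3.

bcb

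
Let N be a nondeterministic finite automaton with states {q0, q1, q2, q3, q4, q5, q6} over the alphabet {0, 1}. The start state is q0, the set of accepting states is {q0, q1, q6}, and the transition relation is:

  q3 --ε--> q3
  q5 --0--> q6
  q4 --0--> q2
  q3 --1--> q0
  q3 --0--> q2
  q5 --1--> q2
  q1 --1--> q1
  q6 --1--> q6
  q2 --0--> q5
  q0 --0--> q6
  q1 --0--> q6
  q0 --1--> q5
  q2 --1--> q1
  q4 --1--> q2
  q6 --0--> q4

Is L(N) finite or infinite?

State q1 is reachable from the start and can reach an accepting state, and it lies on the cycle q1 → q1.
Traversing that cycle any number of times yields accepted strings of unbounded length, so the language is infinite.

infinite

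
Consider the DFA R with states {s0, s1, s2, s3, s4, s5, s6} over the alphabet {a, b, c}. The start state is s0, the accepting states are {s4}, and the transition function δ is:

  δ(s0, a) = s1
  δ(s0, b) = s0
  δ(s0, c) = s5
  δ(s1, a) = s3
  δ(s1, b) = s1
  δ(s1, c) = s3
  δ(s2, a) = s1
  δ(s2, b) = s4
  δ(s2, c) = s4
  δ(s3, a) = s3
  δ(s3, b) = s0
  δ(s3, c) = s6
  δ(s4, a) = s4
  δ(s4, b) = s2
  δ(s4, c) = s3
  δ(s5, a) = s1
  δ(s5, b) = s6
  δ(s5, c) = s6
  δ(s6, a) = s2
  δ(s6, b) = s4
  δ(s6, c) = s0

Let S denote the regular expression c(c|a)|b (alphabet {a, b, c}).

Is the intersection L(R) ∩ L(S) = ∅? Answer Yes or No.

Yes

Converting the expression S to a DFA (subset construction, then merging equivalent states) gives the minimal DFA with states {r0, r1, r2, r3}, start state r0, accepting states {r2} and transitions r0: a→r1, b→r2, c→r3; r1: a→r1, b→r1, c→r1; r2: a→r1, b→r1, c→r1; r3: a→r2, b→r1, c→r2.
Exploring the product automaton R × S from the start pair (s0, r0), following both machines on each input symbol, reaches 12 state pairs: (s0, r0), (s1, r1), (s0, r2), (s5, r3), (s3, r1), (s0, r1), (s5, r1), (s1, r2), (s6, r1), (s6, r2), (s2, r1), (s4, r1).
R accepts in {s4} and S accepts in {r2}; no reachable pair has both components accepting, so no string drives both machines to acceptance simultaneously and L(R) ∩ L(S) = ∅.
So no string is accepted by both, and the intersection is empty.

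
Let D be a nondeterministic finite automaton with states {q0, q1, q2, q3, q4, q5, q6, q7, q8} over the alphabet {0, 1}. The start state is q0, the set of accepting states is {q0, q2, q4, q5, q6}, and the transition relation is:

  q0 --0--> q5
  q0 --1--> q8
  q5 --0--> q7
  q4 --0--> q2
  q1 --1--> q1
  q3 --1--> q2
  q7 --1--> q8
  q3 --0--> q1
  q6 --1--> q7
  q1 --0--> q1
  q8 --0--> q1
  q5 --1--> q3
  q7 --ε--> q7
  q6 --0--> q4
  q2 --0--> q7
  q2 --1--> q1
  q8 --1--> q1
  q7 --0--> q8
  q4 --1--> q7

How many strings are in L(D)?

The useful subgraph on states {q0, q2, q3, q5} is acyclic, so L(D) is finite; the longest accepting path visits 4 useful states, giving maximum string length 3.
Counting accepting paths from q0 by length: 1 of length 0, 1 of length 1, 1 of length 3. Total 3.

3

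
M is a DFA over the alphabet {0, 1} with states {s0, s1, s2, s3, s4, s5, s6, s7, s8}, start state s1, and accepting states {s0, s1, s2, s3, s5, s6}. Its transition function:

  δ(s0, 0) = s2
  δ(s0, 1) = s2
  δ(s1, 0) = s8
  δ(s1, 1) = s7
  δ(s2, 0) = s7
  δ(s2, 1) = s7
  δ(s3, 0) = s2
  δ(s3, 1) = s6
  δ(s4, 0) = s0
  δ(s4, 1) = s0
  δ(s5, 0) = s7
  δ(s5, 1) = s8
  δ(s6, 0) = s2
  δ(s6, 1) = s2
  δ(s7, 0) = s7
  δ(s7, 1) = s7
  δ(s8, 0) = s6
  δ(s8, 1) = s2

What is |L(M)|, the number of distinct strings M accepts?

The useful subgraph on states {s1, s2, s6, s8} is acyclic, so L(M) is finite; the longest accepting path visits 4 useful states, giving maximum string length 3.
Counting accepting paths from s1 by length: 1 of length 0, 2 of length 2, 2 of length 3. Total 5.

5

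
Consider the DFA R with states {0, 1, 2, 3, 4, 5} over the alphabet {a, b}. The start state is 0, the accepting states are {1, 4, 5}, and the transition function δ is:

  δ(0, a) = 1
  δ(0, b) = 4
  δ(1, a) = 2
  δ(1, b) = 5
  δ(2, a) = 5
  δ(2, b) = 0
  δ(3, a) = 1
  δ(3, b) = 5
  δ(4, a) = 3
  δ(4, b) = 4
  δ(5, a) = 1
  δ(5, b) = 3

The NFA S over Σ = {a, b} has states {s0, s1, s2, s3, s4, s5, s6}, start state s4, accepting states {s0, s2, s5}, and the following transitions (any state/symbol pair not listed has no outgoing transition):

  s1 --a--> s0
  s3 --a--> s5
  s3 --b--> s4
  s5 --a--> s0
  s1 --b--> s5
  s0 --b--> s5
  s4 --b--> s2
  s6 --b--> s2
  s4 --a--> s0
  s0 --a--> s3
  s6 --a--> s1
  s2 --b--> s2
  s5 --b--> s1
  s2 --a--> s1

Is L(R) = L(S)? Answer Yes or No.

Yes

Exploring the product automaton R × S from the start pair (0, s4), following both machines on each input symbol, reaches 6 state pairs: (0, s4), (1, s0), (4, s2), (2, s3), (5, s5), (3, s1).
R accepts in {1, 4, 5} and S accepts in {s0, s2, s5}. In every reachable pair the two components are either both accepting — (1, s0), (4, s2), (5, s5) — or both non-accepting, so no string is accepted by exactly one of the machines: L(R) \ L(S) and L(S) \ L(R) are both empty.
Hence every string is accepted by R iff it is accepted by S, and the two languages coincide.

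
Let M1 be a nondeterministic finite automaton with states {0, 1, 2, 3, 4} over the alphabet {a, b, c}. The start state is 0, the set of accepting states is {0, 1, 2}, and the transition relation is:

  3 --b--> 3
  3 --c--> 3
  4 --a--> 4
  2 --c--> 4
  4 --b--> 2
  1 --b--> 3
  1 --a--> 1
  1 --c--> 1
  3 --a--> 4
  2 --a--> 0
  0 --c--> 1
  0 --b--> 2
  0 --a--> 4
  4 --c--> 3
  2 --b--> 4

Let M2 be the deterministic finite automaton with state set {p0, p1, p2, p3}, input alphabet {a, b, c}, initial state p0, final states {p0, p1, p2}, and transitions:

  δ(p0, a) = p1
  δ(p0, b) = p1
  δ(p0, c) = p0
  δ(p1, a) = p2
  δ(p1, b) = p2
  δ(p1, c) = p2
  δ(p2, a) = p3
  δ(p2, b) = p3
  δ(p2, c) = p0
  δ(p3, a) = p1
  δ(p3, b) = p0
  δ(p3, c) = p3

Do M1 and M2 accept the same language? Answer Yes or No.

The string aab is accepted by M1 but rejected by M2.
So L(M1) ≠ L(M2).

No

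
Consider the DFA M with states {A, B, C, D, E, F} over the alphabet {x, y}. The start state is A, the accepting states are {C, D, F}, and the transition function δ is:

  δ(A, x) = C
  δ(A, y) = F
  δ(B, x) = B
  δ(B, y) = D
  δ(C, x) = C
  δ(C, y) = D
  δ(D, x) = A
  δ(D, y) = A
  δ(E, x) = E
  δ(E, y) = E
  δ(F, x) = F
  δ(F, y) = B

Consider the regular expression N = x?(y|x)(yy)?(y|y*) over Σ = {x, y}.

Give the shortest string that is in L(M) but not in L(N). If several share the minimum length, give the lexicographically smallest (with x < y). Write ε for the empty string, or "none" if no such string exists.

yx

The string yx is accepted by M but not by N.
No shorter string lies in the difference, and yx is the lexicographically first length-2 string in L(M) \ L(N).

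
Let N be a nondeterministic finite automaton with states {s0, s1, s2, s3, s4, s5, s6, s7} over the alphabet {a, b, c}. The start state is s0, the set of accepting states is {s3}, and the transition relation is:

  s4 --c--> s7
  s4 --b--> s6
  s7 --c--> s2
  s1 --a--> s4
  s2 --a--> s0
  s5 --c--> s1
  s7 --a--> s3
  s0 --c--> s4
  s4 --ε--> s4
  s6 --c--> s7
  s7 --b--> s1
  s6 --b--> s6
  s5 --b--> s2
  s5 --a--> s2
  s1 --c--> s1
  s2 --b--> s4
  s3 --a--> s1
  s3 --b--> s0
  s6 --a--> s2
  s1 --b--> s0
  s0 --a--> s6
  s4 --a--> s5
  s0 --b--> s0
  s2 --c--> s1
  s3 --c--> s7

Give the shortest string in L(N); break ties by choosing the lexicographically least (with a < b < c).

A breadth-first search from s0 reaches an accepting state first via the path s0 → s6 → s7 → s3 on input aca.
No string of length < 3 is accepted (BFS exhausts all shorter strings without reaching an accepting state), and aca is the lexicographically least accepting string of length 3.

aca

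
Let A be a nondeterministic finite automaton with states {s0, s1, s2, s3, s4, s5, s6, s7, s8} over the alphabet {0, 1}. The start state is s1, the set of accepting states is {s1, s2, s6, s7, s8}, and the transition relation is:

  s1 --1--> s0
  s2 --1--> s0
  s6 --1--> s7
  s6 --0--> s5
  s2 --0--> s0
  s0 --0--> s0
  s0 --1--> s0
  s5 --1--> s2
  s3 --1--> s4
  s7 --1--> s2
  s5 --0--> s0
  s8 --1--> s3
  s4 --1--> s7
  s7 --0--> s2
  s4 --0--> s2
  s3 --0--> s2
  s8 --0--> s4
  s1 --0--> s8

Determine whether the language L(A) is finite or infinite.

The useful states (reachable from s1 and able to reach an accepting state) are {s1, s2, s3, s4, s7, s8}.
Restricted to these states the transition graph has no cycle, so every accepting path has bounded length and L is finite.

finite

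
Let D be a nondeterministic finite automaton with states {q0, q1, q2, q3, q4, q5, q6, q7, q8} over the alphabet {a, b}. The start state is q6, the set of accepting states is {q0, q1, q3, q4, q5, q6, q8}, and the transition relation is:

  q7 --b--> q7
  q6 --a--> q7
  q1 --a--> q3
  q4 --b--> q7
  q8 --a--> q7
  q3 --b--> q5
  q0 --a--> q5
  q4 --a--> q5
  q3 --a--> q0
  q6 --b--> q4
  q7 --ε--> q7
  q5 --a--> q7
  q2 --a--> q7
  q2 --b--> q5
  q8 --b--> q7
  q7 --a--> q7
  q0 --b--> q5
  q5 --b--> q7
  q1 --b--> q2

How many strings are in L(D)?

The useful subgraph on states {q4, q5, q6} is acyclic, so L(D) is finite; the longest accepting path visits 3 useful states, giving maximum string length 2.
Counting accepting paths from q6 by length: 1 of length 0, 1 of length 1, 1 of length 2. Total 3.

3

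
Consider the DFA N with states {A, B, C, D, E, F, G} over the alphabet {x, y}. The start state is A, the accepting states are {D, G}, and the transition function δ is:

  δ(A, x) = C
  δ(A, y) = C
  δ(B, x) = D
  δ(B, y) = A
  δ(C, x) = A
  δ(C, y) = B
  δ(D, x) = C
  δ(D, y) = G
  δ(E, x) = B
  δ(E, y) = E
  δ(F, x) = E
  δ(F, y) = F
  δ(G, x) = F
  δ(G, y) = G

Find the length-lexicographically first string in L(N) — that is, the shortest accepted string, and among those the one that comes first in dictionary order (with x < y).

xyx

A breadth-first search from A reaches an accepting state first via the path A → C → B → D on input xyx.
No string of length < 3 is accepted (BFS exhausts all shorter strings without reaching an accepting state), and xyx is the lexicographically least accepting string of length 3.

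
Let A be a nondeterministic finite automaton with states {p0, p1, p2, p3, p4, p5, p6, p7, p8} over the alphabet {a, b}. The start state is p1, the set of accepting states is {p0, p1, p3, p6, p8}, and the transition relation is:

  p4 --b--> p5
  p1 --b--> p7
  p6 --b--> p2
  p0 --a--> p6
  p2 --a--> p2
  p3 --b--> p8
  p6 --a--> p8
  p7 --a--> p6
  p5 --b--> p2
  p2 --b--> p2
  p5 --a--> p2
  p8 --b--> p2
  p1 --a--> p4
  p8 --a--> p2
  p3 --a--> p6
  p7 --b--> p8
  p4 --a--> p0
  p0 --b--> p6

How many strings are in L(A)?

The useful subgraph on states {p0, p1, p4, p6, p7, p8} is acyclic, so L(A) is finite; the longest accepting path visits 5 useful states, giving maximum string length 4.
Counting accepting paths from p1 by length: 1 of length 0, 3 of length 2, 3 of length 3, 2 of length 4. Total 9.

9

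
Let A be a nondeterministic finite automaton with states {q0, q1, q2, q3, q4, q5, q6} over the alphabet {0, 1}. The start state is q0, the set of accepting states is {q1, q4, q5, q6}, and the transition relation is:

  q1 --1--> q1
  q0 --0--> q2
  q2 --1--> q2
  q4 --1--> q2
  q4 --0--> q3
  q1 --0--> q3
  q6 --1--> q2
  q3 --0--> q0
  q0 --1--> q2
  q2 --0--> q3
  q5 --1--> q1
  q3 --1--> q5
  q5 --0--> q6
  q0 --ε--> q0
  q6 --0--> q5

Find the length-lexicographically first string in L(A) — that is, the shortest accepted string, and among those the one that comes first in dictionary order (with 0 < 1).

A breadth-first search from q0 reaches an accepting state first via the path q0 → q2 → q3 → q5 on input 001.
No string of length < 3 is accepted (BFS exhausts all shorter strings without reaching an accepting state), and 001 is the lexicographically least accepting string of length 3.

001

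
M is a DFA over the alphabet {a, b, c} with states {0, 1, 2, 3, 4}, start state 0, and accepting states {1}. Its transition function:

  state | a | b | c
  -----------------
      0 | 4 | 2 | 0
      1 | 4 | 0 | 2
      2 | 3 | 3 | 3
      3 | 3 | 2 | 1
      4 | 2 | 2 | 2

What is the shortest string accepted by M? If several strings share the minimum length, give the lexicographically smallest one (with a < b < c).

bac

A breadth-first search from 0 reaches an accepting state first via the path 0 → 2 → 3 → 1 on input bac.
No string of length < 3 is accepted (BFS exhausts all shorter strings without reaching an accepting state), and bac is the lexicographically least accepting string of length 3.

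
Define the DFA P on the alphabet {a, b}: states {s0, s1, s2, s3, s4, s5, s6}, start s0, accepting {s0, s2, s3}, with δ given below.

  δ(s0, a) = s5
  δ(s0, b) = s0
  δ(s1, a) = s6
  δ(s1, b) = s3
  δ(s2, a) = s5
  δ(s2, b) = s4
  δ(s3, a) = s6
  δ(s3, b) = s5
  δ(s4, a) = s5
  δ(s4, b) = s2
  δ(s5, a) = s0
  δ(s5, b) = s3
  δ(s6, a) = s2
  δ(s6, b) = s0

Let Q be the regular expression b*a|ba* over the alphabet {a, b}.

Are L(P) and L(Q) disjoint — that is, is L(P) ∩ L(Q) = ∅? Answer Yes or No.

No

The string b is accepted by both P and Q.
Hence L(P) ∩ L(Q) ≠ ∅.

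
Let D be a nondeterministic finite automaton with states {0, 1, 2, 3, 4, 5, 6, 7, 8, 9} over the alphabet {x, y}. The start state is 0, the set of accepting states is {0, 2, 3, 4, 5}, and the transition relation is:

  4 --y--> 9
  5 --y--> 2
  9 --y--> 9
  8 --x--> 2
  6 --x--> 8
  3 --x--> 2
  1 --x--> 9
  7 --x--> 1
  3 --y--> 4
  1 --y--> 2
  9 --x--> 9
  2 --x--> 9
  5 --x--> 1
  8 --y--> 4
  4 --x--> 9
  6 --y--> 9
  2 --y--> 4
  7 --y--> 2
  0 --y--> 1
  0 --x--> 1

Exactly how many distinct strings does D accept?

5

The useful subgraph on states {0, 1, 2, 4} is acyclic, so L(D) is finite; the longest accepting path visits 4 useful states, giving maximum string length 3.
Counting accepting paths from 0 by length: 1 of length 0, 2 of length 2, 2 of length 3. Total 5.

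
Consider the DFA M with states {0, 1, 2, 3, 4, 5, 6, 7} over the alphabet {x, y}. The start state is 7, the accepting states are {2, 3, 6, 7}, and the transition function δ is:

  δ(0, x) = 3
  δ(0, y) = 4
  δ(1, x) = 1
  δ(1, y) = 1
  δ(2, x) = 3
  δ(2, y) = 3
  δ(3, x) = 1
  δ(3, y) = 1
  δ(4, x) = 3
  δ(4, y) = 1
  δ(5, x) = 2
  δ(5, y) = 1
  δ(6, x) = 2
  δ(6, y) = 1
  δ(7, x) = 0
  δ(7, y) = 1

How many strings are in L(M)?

The useful subgraph on states {0, 3, 4, 7} is acyclic, so L(M) is finite; the longest accepting path visits 4 useful states, giving maximum string length 3.
Counting accepting paths from 7 by length: 1 of length 0, 1 of length 2, 1 of length 3. Total 3.

3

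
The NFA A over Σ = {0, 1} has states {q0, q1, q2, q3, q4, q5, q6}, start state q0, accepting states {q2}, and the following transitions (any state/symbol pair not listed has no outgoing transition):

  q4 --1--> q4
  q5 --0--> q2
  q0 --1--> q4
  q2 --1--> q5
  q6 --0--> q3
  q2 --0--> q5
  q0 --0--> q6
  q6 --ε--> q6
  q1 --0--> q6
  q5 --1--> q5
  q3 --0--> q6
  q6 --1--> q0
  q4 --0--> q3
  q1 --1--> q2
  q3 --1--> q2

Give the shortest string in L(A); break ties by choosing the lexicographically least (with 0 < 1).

001

A breadth-first search from q0 reaches an accepting state first via the path q0 → q6 → q3 → q2 on input 001.
No string of length < 3 is accepted (BFS exhausts all shorter strings without reaching an accepting state), and 001 is the lexicographically least accepting string of length 3.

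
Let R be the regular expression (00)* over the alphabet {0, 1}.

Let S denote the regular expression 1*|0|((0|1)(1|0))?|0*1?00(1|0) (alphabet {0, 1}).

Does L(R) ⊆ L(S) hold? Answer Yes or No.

Converting the expression R to a DFA (subset construction, then merging equivalent states) gives the minimal DFA with states {r0, r1, r2}, start state r0, accepting states {r0} and transitions r0: 0→r1, 1→r2; r1: 0→r0, 1→r2; r2: 0→r2, 1→r2.
Converting the expression S to a DFA (subset construction, then merging equivalent states) gives the minimal DFA with states {s0, s1, s2, s3, s4, s5, s6, s7, s8, s9}, start state s0, accepting states {s0, s1, s2, s3, s4, s5, s9} and transitions s0: 0→s1, 1→s2; s1: 0→s1, 1→s3; s2: 0→s4, 1→s5; s3: 0→s6, 1→s7; s4: 0→s8, 1→s7; s5: 0→s7, 1→s5; s6: 0→s8, 1→s7; s7: 0→s7, 1→s7; s8: 0→s9, 1→s9; s9: 0→s7, 1→s7.
Exploring the product automaton R × S from the start pair (r0, s0), following both machines on each input symbol, reaches 11 state pairs: (r0, s0), (r1, s1), (r2, s2), (r0, s1), (r2, s3), (r2, s4), (r2, s5), (r2, s6), (r2, s7), (r2, s8), (r2, s9).
R accepts in {r0} and S accepts in {s0, s1, s2, s3, s4, s5, s9}. The reachable pairs whose R-component is accepting are (r0, s0), (r0, s1); in each of them the S-component is accepting too, so the product for L(R) \ L(S) (R-component accepting, S-component rejecting) has no reachable accepting pair and the difference is empty.
Hence every string in L(R) is also in L(S).

Yes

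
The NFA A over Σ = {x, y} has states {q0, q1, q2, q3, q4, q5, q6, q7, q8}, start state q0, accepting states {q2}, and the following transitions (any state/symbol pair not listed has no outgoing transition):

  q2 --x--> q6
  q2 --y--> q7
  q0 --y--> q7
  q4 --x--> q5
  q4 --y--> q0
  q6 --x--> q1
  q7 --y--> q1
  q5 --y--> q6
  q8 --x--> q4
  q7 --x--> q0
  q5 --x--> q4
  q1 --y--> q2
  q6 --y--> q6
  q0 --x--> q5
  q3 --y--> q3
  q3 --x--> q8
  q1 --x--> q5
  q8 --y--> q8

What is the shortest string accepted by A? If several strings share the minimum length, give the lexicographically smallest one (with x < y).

A breadth-first search from q0 reaches an accepting state first via the path q0 → q7 → q1 → q2 on input yyy.
No string of length < 3 is accepted (BFS exhausts all shorter strings without reaching an accepting state), and yyy is the lexicographically least accepting string of length 3.

yyy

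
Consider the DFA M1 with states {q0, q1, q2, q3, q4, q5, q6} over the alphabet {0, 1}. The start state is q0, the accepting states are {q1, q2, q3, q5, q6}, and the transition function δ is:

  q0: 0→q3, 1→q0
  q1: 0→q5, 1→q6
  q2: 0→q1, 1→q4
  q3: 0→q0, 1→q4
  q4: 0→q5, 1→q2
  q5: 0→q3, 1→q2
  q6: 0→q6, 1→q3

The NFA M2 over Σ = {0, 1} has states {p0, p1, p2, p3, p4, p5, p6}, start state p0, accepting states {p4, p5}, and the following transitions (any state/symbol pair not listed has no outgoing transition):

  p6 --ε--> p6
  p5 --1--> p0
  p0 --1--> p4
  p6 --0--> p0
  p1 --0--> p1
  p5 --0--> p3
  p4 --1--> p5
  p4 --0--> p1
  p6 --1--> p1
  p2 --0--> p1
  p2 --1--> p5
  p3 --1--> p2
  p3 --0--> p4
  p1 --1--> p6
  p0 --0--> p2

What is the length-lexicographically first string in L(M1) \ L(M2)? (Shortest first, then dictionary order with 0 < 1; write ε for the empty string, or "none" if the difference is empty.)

0

The string 0 is accepted by M1 but not by M2.
No shorter string lies in the difference, and 0 is the lexicographically first length-1 string in L(M1) \ L(M2).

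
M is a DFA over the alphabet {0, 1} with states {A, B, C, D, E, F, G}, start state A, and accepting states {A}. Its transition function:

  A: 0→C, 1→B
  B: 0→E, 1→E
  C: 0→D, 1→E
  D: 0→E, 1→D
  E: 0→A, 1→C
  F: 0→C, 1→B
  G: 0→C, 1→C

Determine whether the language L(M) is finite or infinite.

infinite

State A is reachable from the start and can reach an accepting state, and it lies on the cycle A → B → E → A.
Traversing that cycle any number of times yields accepted strings of unbounded length, so the language is infinite.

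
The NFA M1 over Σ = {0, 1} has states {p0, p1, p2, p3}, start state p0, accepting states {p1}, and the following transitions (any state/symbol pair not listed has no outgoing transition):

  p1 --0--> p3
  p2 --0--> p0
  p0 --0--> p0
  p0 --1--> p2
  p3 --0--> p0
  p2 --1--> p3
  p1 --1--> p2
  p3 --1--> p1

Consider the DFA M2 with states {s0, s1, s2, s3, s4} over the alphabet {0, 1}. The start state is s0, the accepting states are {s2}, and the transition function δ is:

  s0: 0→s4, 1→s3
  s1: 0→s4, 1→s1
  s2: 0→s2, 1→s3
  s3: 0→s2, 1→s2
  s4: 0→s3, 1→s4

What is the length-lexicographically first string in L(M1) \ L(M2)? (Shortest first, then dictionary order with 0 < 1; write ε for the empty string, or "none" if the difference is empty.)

111

The string 111 is accepted by M1 but not by M2.
No shorter string lies in the difference, and 111 is the lexicographically first length-3 string in L(M1) \ L(M2).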